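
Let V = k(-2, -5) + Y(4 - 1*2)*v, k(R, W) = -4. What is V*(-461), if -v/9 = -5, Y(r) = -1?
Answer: 22589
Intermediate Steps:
v = 45 (v = -9*(-5) = 45)
V = -49 (V = -4 - 1*45 = -4 - 45 = -49)
V*(-461) = -49*(-461) = 22589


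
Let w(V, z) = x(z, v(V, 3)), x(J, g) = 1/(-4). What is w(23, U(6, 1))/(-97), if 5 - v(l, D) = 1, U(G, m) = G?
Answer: 1/388 ≈ 0.0025773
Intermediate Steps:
v(l, D) = 4 (v(l, D) = 5 - 1*1 = 5 - 1 = 4)
x(J, g) = -¼ (x(J, g) = 1*(-¼) = -¼)
w(V, z) = -¼
w(23, U(6, 1))/(-97) = -¼/(-97) = -¼*(-1/97) = 1/388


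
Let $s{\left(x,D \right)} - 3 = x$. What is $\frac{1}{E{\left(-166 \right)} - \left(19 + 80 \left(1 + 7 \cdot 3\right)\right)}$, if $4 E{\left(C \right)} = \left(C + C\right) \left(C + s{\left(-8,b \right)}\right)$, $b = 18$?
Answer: $\frac{1}{12414} \approx 8.0554 \cdot 10^{-5}$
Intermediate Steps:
$s{\left(x,D \right)} = 3 + x$
$E{\left(C \right)} = \frac{C \left(-5 + C\right)}{2}$ ($E{\left(C \right)} = \frac{\left(C + C\right) \left(C + \left(3 - 8\right)\right)}{4} = \frac{2 C \left(C - 5\right)}{4} = \frac{2 C \left(-5 + C\right)}{4} = \frac{C \left(-5 + C\right)}{2}$)
$\frac{1}{E{\left(-166 \right)} - \left(19 + 80 \left(1 + 7 \cdot 3\right)\right)} = \frac{1}{\frac{1}{2} \left(-166\right) \left(-5 - 166\right) - \left(19 + 80 \left(1 + 7 \cdot 3\right)\right)} = \frac{1}{\frac{1}{2} \left(-166\right) \left(-171\right) - \left(19 + 80 \left(1 + 21\right)\right)} = \frac{1}{14193 - 1779} = \frac{1}{12414}$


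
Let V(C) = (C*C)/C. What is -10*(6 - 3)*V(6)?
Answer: -180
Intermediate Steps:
V(C) = C (V(C) = C²/C = C)
-10*(6 - 3)*V(6) = -10*(6 - 3)*6 = -30*6 = -10*18 = -180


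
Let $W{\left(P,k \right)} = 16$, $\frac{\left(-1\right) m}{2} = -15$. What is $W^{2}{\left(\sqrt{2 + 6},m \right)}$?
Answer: $256$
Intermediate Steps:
$m = 30$ ($m = \left(-2\right) \left(-15\right) = 30$)
$W^{2}{\left(\sqrt{2 + 6},m \right)} = 16^{2} = 256$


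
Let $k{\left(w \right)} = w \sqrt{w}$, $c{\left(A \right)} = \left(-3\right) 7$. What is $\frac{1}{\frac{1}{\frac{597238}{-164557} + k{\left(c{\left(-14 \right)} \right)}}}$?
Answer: $- \frac{597238}{164557} - 21 i \sqrt{21} \approx -3.6294 - 96.234 i$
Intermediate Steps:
$c{\left(A \right)} = -21$
$k{\left(w \right)} = w^{\frac{3}{2}}$
$\frac{1}{\frac{1}{\frac{597238}{-164557} + k{\left(c{\left(-14 \right)} \right)}}} = \frac{1}{\frac{1}{\frac{597238}{-164557} + \left(-21\right)^{\frac{3}{2}}}} = \frac{1}{\frac{1}{597238 \left(- \frac{1}{164557}\right) - 21 i \sqrt{21}}} = \frac{1}{\frac{1}{- \frac{597238}{164557} - 21 i \sqrt{21}}} = - \frac{597238}{164557} - 21 i \sqrt{21}$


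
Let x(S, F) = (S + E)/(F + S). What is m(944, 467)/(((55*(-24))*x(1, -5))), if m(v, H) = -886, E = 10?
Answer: -443/1815 ≈ -0.24408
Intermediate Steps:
x(S, F) = (10 + S)/(F + S) (x(S, F) = (S + 10)/(F + S) = (10 + S)/(F + S))
m(944, 467)/(((55*(-24))*x(1, -5))) = -886*(-(-5 + 1)/(1320*(10 + 1))) = -886/((-1320*11/(-4))) = -886/((-(-330)*11)) = -886/((-1320*(-11/4))) = -886/3630 = -886*1/3630 = -443/1815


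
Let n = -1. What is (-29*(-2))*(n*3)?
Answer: -174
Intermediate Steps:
(-29*(-2))*(n*3) = (-29*(-2))*(-1*3) = 58*(-3) = -174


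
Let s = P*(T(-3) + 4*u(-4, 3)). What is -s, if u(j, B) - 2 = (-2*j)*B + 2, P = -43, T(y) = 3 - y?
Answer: 5074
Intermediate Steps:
u(j, B) = 4 - 2*B*j (u(j, B) = 2 + ((-2*j)*B + 2) = 2 + (-2*B*j + 2) = 2 + (2 - 2*B*j) = 4 - 2*B*j)
s = -5074 (s = -43*((3 - 1*(-3)) + 4*(4 - 2*3*(-4))) = -43*((3 + 3) + 4*(4 + 24)) = -43*(6 + 4*28) = -43*(6 + 112) = -43*118 = -5074)
-s = -1*(-5074) = 5074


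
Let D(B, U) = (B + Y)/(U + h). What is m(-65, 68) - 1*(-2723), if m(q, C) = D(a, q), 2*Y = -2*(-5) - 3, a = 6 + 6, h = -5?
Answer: 381189/140 ≈ 2722.8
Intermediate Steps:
a = 12
Y = 7/2 (Y = (-2*(-5) - 3)/2 = (10 - 3)/2 = (½)*7 = 7/2 ≈ 3.5000)
D(B, U) = (7/2 + B)/(-5 + U) (D(B, U) = (B + 7/2)/(U - 5) = (7/2 + B)/(-5 + U))
m(q, C) = 31/(2*(-5 + q)) (m(q, C) = (7/2 + 12)/(-5 + q) = (31/2)/(-5 + q) = 31/(2*(-5 + q)))
m(-65, 68) - 1*(-2723) = 31/(2*(-5 - 65)) - 1*(-2723) = (31/2)/(-70) + 2723 = (31/2)*(-1/70) + 2723 = -31/140 + 2723 = 381189/140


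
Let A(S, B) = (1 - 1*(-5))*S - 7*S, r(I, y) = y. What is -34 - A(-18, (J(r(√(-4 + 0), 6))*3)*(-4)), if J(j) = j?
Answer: -52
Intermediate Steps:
A(S, B) = -S (A(S, B) = (1 + 5)*S - 7*S = 6*S - 7*S = -S)
-34 - A(-18, (J(r(√(-4 + 0), 6))*3)*(-4)) = -34 - (-1)*(-18) = -34 - 1*18 = -34 - 18 = -52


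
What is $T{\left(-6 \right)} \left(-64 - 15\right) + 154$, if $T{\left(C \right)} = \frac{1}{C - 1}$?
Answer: $\frac{1157}{7} \approx 165.29$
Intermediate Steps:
$T{\left(C \right)} = \frac{1}{-1 + C}$
$T{\left(-6 \right)} \left(-64 - 15\right) + 154 = \frac{-64 - 15}{-1 - 6} + 154 = \frac{-64 - 15}{-7} + 154 = \left(- \frac{1}{7}\right) \left(-79\right) + 154 = \frac{79}{7} + 154 = \frac{1157}{7}$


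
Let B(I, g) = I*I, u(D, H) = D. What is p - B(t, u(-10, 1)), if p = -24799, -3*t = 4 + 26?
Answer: -24899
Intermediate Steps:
t = -10 (t = -(4 + 26)/3 = -⅓*30 = -10)
B(I, g) = I²
p - B(t, u(-10, 1)) = -24799 - 1*(-10)² = -24799 - 1*100 = -24799 - 100 = -24899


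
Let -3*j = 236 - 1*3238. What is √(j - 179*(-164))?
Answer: √273210/3 ≈ 174.23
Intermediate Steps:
j = 3002/3 (j = -(236 - 1*3238)/3 = -(236 - 3238)/3 = -⅓*(-3002) = 3002/3 ≈ 1000.7)
√(j - 179*(-164)) = √(3002/3 - 179*(-164)) = √(3002/3 + 29356) = √(91070/3) = √273210/3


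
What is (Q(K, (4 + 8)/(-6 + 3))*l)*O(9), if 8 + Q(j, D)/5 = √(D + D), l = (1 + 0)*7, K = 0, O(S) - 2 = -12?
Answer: 2800 - 700*I*√2 ≈ 2800.0 - 989.95*I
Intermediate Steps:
O(S) = -10 (O(S) = 2 - 12 = -10)
l = 7 (l = 1*7 = 7)
Q(j, D) = -40 + 5*√2*√D (Q(j, D) = -40 + 5*√(D + D) = -40 + 5*√(2*D) = -40 + 5*(√2*√D) = -40 + 5*√2*√D)
(Q(K, (4 + 8)/(-6 + 3))*l)*O(9) = ((-40 + 5*√2*√((4 + 8)/(-6 + 3)))*7)*(-10) = ((-40 + 5*√2*√(12/(-3)))*7)*(-10) = ((-40 + 5*√2*√(12*(-⅓)))*7)*(-10) = ((-40 + 5*√2*√(-4))*7)*(-10) = ((-40 + 5*√2*(2*I))*7)*(-10) = ((-40 + 10*I*√2)*7)*(-10) = (-280 + 70*I*√2)*(-10) = 2800 - 700*I*√2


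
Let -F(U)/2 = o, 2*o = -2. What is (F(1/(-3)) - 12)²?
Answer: 100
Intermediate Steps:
o = -1 (o = (½)*(-2) = -1)
F(U) = 2 (F(U) = -2*(-1) = 2)
(F(1/(-3)) - 12)² = (2 - 12)² = (-10)² = 100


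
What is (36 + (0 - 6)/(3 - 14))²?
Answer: 161604/121 ≈ 1335.6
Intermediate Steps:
(36 + (0 - 6)/(3 - 14))² = (36 - 6/(-11))² = (36 - 6*(-1/11))² = (36 + 6/11)² = (402/11)² = 161604/121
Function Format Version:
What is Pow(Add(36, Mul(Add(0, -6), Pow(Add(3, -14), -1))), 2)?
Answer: Rational(161604, 121) ≈ 1335.6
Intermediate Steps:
Pow(Add(36, Mul(Add(0, -6), Pow(Add(3, -14), -1))), 2) = Pow(Add(36, Mul(-6, Pow(-11, -1))), 2) = Pow(Add(36, Mul(-6, Rational(-1, 11))), 2) = Pow(Add(36, Rational(6, 11)), 2) = Pow(Rational(402, 11), 2) = Rational(161604, 121)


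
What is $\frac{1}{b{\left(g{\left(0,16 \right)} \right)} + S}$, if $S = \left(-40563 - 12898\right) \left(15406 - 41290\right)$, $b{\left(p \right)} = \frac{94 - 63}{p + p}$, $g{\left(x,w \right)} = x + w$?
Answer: $\frac{32}{44281104799} \approx 7.2266 \cdot 10^{-10}$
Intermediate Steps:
$g{\left(x,w \right)} = w + x$
$b{\left(p \right)} = \frac{31}{2 p}$
$S = 1383784524$ ($S = \left(-53461\right) \left(-25884\right) = 1383784524$)
$\frac{1}{b{\left(g{\left(0,16 \right)} \right)} + S} = \frac{1}{\frac{31}{2 \left(16 + 0\right)} + 1383784524} = \frac{1}{\frac{31}{2 \cdot 16} + 1383784524} = \frac{1}{\frac{31}{2} \cdot \frac{1}{16} + 1383784524} = \frac{1}{\frac{31}{32} + 1383784524} = \frac{1}{\frac{44281104799}{32}} = \frac{32}{44281104799}$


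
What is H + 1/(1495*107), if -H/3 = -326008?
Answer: 156449609161/159965 ≈ 9.7802e+5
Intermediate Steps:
H = 978024 (H = -3*(-326008) = 978024)
H + 1/(1495*107) = 978024 + 1/(1495*107) = 978024 + 1/159965 = 156449609161/159965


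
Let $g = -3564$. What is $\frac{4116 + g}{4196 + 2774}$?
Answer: $\frac{276}{3485} \approx 0.079197$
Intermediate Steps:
$\frac{4116 + g}{4196 + 2774} = \frac{4116 - 3564}{4196 + 2774} = \frac{552}{6970} = 552 \cdot \frac{1}{6970} = \frac{276}{3485}$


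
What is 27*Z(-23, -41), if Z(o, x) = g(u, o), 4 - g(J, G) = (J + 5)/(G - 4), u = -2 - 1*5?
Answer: 106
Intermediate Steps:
u = -7 (u = -2 - 5 = -7)
g(J, G) = 4 - (5 + J)/(-4 + G) (g(J, G) = 4 - (J + 5)/(G - 4) = 4 - (5 + J)/(-4 + G))
Z(o, x) = (-14 + 4*o)/(-4 + o) (Z(o, x) = (-21 - 1*(-7) + 4*o)/(-4 + o) = (-21 + 7 + 4*o)/(-4 + o) = (-14 + 4*o)/(-4 + o))
27*Z(-23, -41) = 27*(2*(-7 + 2*(-23))/(-4 - 23)) = 27*(2*(-7 - 46)/(-27)) = 27*(2*(-1/27)*(-53)) = 27*(106/27) = 106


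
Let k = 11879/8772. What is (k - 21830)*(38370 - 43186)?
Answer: 5361464668/51 ≈ 1.0513e+8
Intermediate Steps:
k = 11879/8772 (k = 11879*(1/8772) = 11879/8772 ≈ 1.3542)
(k - 21830)*(38370 - 43186) = (11879/8772 - 21830)*(38370 - 43186) = -191480881/8772*(-4816) = 5361464668/51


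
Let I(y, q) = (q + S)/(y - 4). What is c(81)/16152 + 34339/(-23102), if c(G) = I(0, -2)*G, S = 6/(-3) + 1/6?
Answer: -737133647/497524672 ≈ -1.4816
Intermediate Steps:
S = -11/6 (S = 6*(-⅓) + 1*(⅙) = -2 + ⅙ = -11/6 ≈ -1.8333)
I(y, q) = (-11/6 + q)/(-4 + y) (I(y, q) = (q - 11/6)/(y - 4) = (-11/6 + q)/(-4 + y))
c(G) = 23*G/24 (c(G) = ((-11/6 - 2)/(-4 + 0))*G = (-23/6/(-4))*G = (-¼*(-23/6))*G = 23*G/24)
c(81)/16152 + 34339/(-23102) = ((23/24)*81)/16152 + 34339/(-23102) = (621/8)*(1/16152) + 34339*(-1/23102) = 207/43072 - 34339/23102 = -737133647/497524672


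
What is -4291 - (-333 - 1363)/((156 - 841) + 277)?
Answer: -219053/51 ≈ -4295.2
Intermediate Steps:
-4291 - (-333 - 1363)/((156 - 841) + 277) = -4291 - (-1696)/(-685 + 277) = -4291 - (-1696)/(-408) = -4291 - (-1696)*(-1)/408 = -4291 - 1*212/51 = -4291 - 212/51 = -219053/51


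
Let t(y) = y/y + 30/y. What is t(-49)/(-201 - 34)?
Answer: -19/11515 ≈ -0.0016500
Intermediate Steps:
t(y) = 1 + 30/y
t(-49)/(-201 - 34) = ((30 - 49)/(-49))/(-201 - 34) = -1/49*(-19)/(-235) = (19/49)*(-1/235) = -19/11515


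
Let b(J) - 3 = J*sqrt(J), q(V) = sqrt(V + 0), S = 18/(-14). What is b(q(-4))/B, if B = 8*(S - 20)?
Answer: -21/1192 - 7*(-1)**(3/4)*sqrt(2)/596 ≈ -0.0058725 - 0.011745*I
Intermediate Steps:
S = -9/7 (S = 18*(-1/14) = -9/7 ≈ -1.2857)
q(V) = sqrt(V)
b(J) = 3 + J**(3/2) (b(J) = 3 + J*sqrt(J) = 3 + J**(3/2))
B = -1192/7 (B = 8*(-9/7 - 20) = 8*(-149/7) = -1192/7 ≈ -170.29)
b(q(-4))/B = (3 + (sqrt(-4))**(3/2))/(-1192/7) = (3 + (2*I)**(3/2))*(-7/1192) = (3 + (1 + I)**3)*(-7/1192) = -21/1192 - 7*(1 + I)**3/1192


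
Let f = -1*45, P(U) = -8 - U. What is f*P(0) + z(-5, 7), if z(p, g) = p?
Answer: 355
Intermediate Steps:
f = -45
f*P(0) + z(-5, 7) = -45*(-8 - 1*0) - 5 = -45*(-8 + 0) - 5 = -45*(-8) - 5 = 360 - 5 = 355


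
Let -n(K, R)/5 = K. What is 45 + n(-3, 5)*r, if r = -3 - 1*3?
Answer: -45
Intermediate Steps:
n(K, R) = -5*K
r = -6 (r = -3 - 3 = -6)
45 + n(-3, 5)*r = 45 - 5*(-3)*(-6) = 45 + 15*(-6) = 45 - 90 = -45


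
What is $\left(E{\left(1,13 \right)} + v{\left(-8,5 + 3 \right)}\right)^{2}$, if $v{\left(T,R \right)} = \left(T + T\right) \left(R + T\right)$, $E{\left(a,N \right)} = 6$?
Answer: $36$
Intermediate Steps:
$v{\left(T,R \right)} = 2 T \left(R + T\right)$
$\left(E{\left(1,13 \right)} + v{\left(-8,5 + 3 \right)}\right)^{2} = \left(6 + 2 \left(-8\right) \left(\left(5 + 3\right) - 8\right)\right)^{2} = \left(6 + 2 \left(-8\right) \left(8 - 8\right)\right)^{2} = \left(6 + 2 \left(-8\right) 0\right)^{2} = \left(6 + 0\right)^{2} = 6^{2} = 36$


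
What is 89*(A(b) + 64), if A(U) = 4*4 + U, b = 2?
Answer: 7298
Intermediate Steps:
A(U) = 16 + U
89*(A(b) + 64) = 89*((16 + 2) + 64) = 89*(18 + 64) = 89*82 = 7298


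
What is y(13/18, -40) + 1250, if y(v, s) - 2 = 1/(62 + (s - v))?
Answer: 479534/383 ≈ 1252.0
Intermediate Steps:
y(v, s) = 2 + 1/(62 + s - v) (y(v, s) = 2 + 1/(62 + (s - v)) = 2 + 1/(62 + s - v))
y(13/18, -40) + 1250 = (125 - 26/18 + 2*(-40))/(62 - 40 - 13/18) + 1250 = (125 - 26/18 - 80)/(62 - 40 - 13/18) + 1250 = (125 - 2*13/18 - 80)/(62 - 40 - 1*13/18) + 1250 = (125 - 13/9 - 80)/(62 - 40 - 13/18) + 1250 = (392/9)/(383/18) + 1250 = (18/383)*(392/9) + 1250 = 784/383 + 1250 = 479534/383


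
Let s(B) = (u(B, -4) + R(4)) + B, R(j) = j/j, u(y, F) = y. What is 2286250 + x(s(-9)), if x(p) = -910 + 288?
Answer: 2285628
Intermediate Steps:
R(j) = 1
s(B) = 1 + 2*B (s(B) = (B + 1) + B = (1 + B) + B = 1 + 2*B)
x(p) = -622
2286250 + x(s(-9)) = 2286250 - 622 = 2285628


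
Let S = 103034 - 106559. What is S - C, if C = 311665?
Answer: -315190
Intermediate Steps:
S = -3525
S - C = -3525 - 1*311665 = -3525 - 311665 = -315190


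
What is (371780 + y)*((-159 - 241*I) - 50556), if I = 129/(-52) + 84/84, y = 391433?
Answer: -1998567115699/52 ≈ -3.8434e+10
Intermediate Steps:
I = -77/52 (I = 129*(-1/52) + 84*(1/84) = -129/52 + 1 = -77/52 ≈ -1.4808)
(371780 + y)*((-159 - 241*I) - 50556) = (371780 + 391433)*((-159 - 241*(-77/52)) - 50556) = 763213*((-159 + 18557/52) - 50556) = 763213*(10289/52 - 50556) = 763213*(-2618623/52) = -1998567115699/52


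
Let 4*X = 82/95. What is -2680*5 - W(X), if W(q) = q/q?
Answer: -13401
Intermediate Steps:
X = 41/190 (X = (82/95)/4 = (82*(1/95))/4 = (¼)*(82/95) = 41/190 ≈ 0.21579)
W(q) = 1
-2680*5 - W(X) = -2680*5 - 1*1 = -13400 - 1 = -13401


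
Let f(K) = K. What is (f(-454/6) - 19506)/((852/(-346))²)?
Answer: -1758179105/544428 ≈ -3229.4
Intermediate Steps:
(f(-454/6) - 19506)/((852/(-346))²) = (-454/6 - 19506)/((852/(-346))²) = (-454*⅙ - 19506)/((852*(-1/346))²) = (-227/3 - 19506)/((-426/173)²) = -58745/(3*181476/29929) = -58745/3*29929/181476 = -1758179105/544428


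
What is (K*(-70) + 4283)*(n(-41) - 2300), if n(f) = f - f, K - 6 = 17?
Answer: -6147900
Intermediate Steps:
K = 23 (K = 6 + 17 = 23)
n(f) = 0
(K*(-70) + 4283)*(n(-41) - 2300) = (23*(-70) + 4283)*(0 - 2300) = (-1610 + 4283)*(-2300) = 2673*(-2300) = -6147900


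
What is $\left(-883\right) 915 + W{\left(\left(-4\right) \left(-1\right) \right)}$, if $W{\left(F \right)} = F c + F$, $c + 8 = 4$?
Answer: $-807957$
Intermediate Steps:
$c = -4$ ($c = -8 + 4 = -4$)
$W{\left(F \right)} = - 3 F$ ($W{\left(F \right)} = F \left(-4\right) + F = - 4 F + F = - 3 F$)
$\left(-883\right) 915 + W{\left(\left(-4\right) \left(-1\right) \right)} = \left(-883\right) 915 - 3 \left(\left(-4\right) \left(-1\right)\right) = -807945 - 12 = -807957$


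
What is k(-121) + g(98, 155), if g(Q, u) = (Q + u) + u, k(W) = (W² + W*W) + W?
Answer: 29569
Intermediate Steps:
k(W) = W + 2*W² (k(W) = (W² + W²) + W = 2*W² + W = W + 2*W²)
g(Q, u) = Q + 2*u
k(-121) + g(98, 155) = -121*(1 + 2*(-121)) + (98 + 2*155) = -121*(1 - 242) + (98 + 310) = -121*(-241) + 408 = 29161 + 408 = 29569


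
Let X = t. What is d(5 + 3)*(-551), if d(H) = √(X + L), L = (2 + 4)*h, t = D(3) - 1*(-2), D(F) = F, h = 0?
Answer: -551*√5 ≈ -1232.1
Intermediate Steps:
t = 5 (t = 3 - 1*(-2) = 3 + 2 = 5)
L = 0 (L = (2 + 4)*0 = 6*0 = 0)
X = 5
d(H) = √5 (d(H) = √(5 + 0) = √5)
d(5 + 3)*(-551) = √5*(-551) = -551*√5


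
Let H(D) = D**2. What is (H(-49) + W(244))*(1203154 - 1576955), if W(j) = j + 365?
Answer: -1125141010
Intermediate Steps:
W(j) = 365 + j
(H(-49) + W(244))*(1203154 - 1576955) = ((-49)**2 + (365 + 244))*(1203154 - 1576955) = (2401 + 609)*(-373801) = 3010*(-373801) = -1125141010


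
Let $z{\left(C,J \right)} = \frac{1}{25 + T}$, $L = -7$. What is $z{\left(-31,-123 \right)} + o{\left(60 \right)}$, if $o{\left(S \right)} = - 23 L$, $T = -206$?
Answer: $\frac{29140}{181} \approx 160.99$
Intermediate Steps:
$o{\left(S \right)} = 161$ ($o{\left(S \right)} = \left(-23\right) \left(-7\right) = 161$)
$z{\left(C,J \right)} = - \frac{1}{181}$ ($z{\left(C,J \right)} = \frac{1}{25 - 206} = \frac{1}{-181} = - \frac{1}{181}$)
$z{\left(-31,-123 \right)} + o{\left(60 \right)} = - \frac{1}{181} + 161 = \frac{29140}{181}$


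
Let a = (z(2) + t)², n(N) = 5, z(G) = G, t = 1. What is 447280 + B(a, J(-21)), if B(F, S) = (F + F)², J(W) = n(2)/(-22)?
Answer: 447604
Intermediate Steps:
J(W) = -5/22 (J(W) = 5/(-22) = 5*(-1/22) = -5/22)
a = 9 (a = (2 + 1)² = 3² = 9)
B(F, S) = 4*F² (B(F, S) = (2*F)² = 4*F²)
447280 + B(a, J(-21)) = 447280 + 4*9² = 447280 + 4*81 = 447280 + 324 = 447604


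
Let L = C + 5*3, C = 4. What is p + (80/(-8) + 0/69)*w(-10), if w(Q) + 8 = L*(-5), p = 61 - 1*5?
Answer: 1086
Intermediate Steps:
p = 56 (p = 61 - 5 = 56)
L = 19 (L = 4 + 5*3 = 4 + 15 = 19)
w(Q) = -103 (w(Q) = -8 + 19*(-5) = -8 - 95 = -103)
p + (80/(-8) + 0/69)*w(-10) = 56 + (80/(-8) + 0/69)*(-103) = 56 + (80*(-1/8) + 0*(1/69))*(-103) = 56 + (-10 + 0)*(-103) = 56 - 10*(-103) = 56 + 1030 = 1086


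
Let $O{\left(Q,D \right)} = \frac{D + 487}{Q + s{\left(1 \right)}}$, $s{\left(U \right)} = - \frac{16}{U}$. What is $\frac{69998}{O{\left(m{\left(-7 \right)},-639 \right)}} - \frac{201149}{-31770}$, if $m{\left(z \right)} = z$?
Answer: $\frac{12794703307}{1207260} \approx 10598.0$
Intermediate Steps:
$O{\left(Q,D \right)} = \frac{487 + D}{-16 + Q}$ ($O{\left(Q,D \right)} = \frac{D + 487}{Q - \frac{16}{1}} = \frac{487 + D}{Q - 16} = \frac{487 + D}{-16 + Q}$)
$\frac{69998}{O{\left(m{\left(-7 \right)},-639 \right)}} - \frac{201149}{-31770} = \frac{69998}{\frac{1}{-16 - 7} \left(487 - 639\right)} - \frac{201149}{-31770} = \frac{69998}{\frac{1}{-23} \left(-152\right)} - - \frac{201149}{31770} = \frac{69998}{\left(- \frac{1}{23}\right) \left(-152\right)} + \frac{201149}{31770} = \frac{69998}{\frac{152}{23}} + \frac{201149}{31770} = 69998 \cdot \frac{23}{152} + \frac{201149}{31770} = \frac{804977}{76} + \frac{201149}{31770} = \frac{12794703307}{1207260}$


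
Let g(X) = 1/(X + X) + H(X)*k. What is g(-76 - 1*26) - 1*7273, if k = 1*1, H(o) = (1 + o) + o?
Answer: -1525105/204 ≈ -7476.0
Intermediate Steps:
H(o) = 1 + 2*o
k = 1
g(X) = 1 + 1/(2*X) + 2*X (g(X) = 1/(X + X) + (1 + 2*X)*1 = 1/(2*X) + (1 + 2*X) = 1 + 1/(2*X) + 2*X)
g(-76 - 1*26) - 1*7273 = (1 + 1/(2*(-76 - 1*26)) + 2*(-76 - 1*26)) - 1*7273 = (1 + 1/(2*(-76 - 26)) + 2*(-76 - 26)) - 7273 = (1 + (1/2)/(-102) + 2*(-102)) - 7273 = (1 + (1/2)*(-1/102) - 204) - 7273 = (1 - 1/204 - 204) - 7273 = -41413/204 - 7273 = -1525105/204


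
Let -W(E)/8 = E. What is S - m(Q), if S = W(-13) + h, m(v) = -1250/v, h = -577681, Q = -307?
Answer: -177317389/307 ≈ -5.7758e+5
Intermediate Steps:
W(E) = -8*E
S = -577577 (S = -8*(-13) - 577681 = 104 - 577681 = -577577)
S - m(Q) = -577577 - (-1250)/(-307) = -577577 - (-1250)*(-1)/307 = -577577 - 1*1250/307 = -577577 - 1250/307 = -177317389/307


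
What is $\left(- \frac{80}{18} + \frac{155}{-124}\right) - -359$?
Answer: $\frac{12719}{36} \approx 353.31$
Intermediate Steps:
$\left(- \frac{80}{18} + \frac{155}{-124}\right) - -359 = \left(\left(-80\right) \frac{1}{18} + 155 \left(- \frac{1}{124}\right)\right) + 359 = \left(- \frac{40}{9} - \frac{5}{4}\right) + 359 = - \frac{205}{36} + 359 = \frac{12719}{36}$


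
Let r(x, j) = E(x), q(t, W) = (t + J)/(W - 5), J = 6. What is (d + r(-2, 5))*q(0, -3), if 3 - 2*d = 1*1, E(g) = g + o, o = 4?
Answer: -9/4 ≈ -2.2500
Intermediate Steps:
E(g) = 4 + g (E(g) = g + 4 = 4 + g)
q(t, W) = (6 + t)/(-5 + W) (q(t, W) = (t + 6)/(W - 5) = (6 + t)/(-5 + W))
d = 1 (d = 3/2 - 1/2 = 3/2 - ½*1 = 3/2 - ½ = 1)
r(x, j) = 4 + x
(d + r(-2, 5))*q(0, -3) = (1 + (4 - 2))*((6 + 0)/(-5 - 3)) = (1 + 2)*(6/(-8)) = 3*(-⅛*6) = 3*(-¾) = -9/4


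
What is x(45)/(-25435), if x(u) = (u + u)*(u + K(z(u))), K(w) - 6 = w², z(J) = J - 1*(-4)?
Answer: -44136/5087 ≈ -8.6762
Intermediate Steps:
z(J) = 4 + J (z(J) = J + 4 = 4 + J)
K(w) = 6 + w²
x(u) = 2*u*(6 + u + (4 + u)²) (x(u) = (u + u)*(u + (6 + (4 + u)²)) = (2*u)*(6 + u + (4 + u)²) = 2*u*(6 + u + (4 + u)²))
x(45)/(-25435) = (2*45*(6 + 45 + (4 + 45)²))/(-25435) = (2*45*(6 + 45 + 49²))*(-1/25435) = (2*45*(6 + 45 + 2401))*(-1/25435) = (2*45*2452)*(-1/25435) = 220680*(-1/25435) = -44136/5087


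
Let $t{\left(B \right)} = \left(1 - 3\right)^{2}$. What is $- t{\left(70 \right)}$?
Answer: $-4$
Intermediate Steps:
$t{\left(B \right)} = 4$ ($t{\left(B \right)} = \left(-2\right)^{2} = 4$)
$- t{\left(70 \right)} = \left(-1\right) 4 = -4$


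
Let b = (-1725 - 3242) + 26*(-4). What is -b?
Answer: 5071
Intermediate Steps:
b = -5071 (b = -4967 - 104 = -5071)
-b = -1*(-5071) = 5071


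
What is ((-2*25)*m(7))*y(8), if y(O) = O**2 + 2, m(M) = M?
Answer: -23100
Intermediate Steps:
y(O) = 2 + O**2
((-2*25)*m(7))*y(8) = (-2*25*7)*(2 + 8**2) = (-50*7)*(2 + 64) = -350*66 = -23100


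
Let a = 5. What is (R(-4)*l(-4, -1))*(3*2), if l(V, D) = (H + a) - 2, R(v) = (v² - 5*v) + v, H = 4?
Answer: 1344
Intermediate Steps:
R(v) = v² - 4*v
l(V, D) = 7 (l(V, D) = (4 + 5) - 2 = 9 - 2 = 7)
(R(-4)*l(-4, -1))*(3*2) = (-4*(-4 - 4)*7)*(3*2) = (-4*(-8)*7)*6 = (32*7)*6 = 224*6 = 1344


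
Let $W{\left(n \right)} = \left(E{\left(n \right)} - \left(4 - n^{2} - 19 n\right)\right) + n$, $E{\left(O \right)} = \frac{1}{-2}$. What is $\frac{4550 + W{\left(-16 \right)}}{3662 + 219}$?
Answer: $\frac{8963}{7762} \approx 1.1547$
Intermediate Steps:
$E{\left(O \right)} = - \frac{1}{2}$
$W{\left(n \right)} = - \frac{9}{2} + n^{2} + 20 n$ ($W{\left(n \right)} = \left(- \frac{1}{2} - \left(4 - n^{2} - 19 n\right)\right) + n = \left(- \frac{1}{2} + \left(-4 + n^{2} + 19 n\right)\right) + n = \left(- \frac{9}{2} + n^{2} + 19 n\right) + n = - \frac{9}{2} + n^{2} + 20 n$)
$\frac{4550 + W{\left(-16 \right)}}{3662 + 219} = \frac{4550 + \left(- \frac{9}{2} + \left(-16\right)^{2} + 20 \left(-16\right)\right)}{3662 + 219} = \frac{4550 - \frac{137}{2}}{3881} = \left(4550 - \frac{137}{2}\right) \frac{1}{3881} = \frac{8963}{2} \cdot \frac{1}{3881} = \frac{8963}{7762}$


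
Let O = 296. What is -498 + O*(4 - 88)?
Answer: -25362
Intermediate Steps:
-498 + O*(4 - 88) = -498 + 296*(4 - 88) = -498 + 296*(-84) = -498 - 24864 = -25362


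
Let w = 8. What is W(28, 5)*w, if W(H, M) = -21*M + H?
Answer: -616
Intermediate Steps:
W(H, M) = H - 21*M
W(28, 5)*w = (28 - 21*5)*8 = (28 - 105)*8 = -77*8 = -616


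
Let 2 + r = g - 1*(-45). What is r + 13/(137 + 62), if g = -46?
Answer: -584/199 ≈ -2.9347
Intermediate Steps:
r = -3 (r = -2 + (-46 - 1*(-45)) = -2 + (-46 + 45) = -2 - 1 = -3)
r + 13/(137 + 62) = -3 + 13/(137 + 62) = -3 + 13/199 = -584/199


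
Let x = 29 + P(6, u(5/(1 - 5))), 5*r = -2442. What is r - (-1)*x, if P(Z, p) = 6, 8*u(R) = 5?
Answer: -2267/5 ≈ -453.40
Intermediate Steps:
r = -2442/5 (r = (1/5)*(-2442) = -2442/5 ≈ -488.40)
u(R) = 5/8 (u(R) = (1/8)*5 = 5/8)
x = 35 (x = 29 + 6 = 35)
r - (-1)*x = -2442/5 - (-1)*35 = -2442/5 - 1*(-35) = -2442/5 + 35 = -2267/5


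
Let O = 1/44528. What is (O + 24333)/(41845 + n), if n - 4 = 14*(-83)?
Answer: 1083499825/1811710736 ≈ 0.59805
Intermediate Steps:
n = -1158 (n = 4 + 14*(-83) = 4 - 1162 = -1158)
O = 1/44528 ≈ 2.2458e-5
(O + 24333)/(41845 + n) = (1/44528 + 24333)/(41845 - 1158) = (1083499825/44528)/40687 = (1083499825/44528)*(1/40687) = 1083499825/1811710736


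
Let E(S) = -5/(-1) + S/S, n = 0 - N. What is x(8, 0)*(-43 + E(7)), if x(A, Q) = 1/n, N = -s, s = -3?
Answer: 37/3 ≈ 12.333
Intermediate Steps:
N = 3 (N = -1*(-3) = 3)
n = -3 (n = 0 - 1*3 = 0 - 3 = -3)
x(A, Q) = -1/3 (x(A, Q) = 1/(-3) = -1/3)
E(S) = 6 (E(S) = -5*(-1) + 1 = 5 + 1 = 6)
x(8, 0)*(-43 + E(7)) = -(-43 + 6)/3 = -1/3*(-37) = 37/3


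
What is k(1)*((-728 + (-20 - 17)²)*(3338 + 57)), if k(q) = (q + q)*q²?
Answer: 4352390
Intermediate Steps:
k(q) = 2*q³ (k(q) = (2*q)*q² = 2*q³)
k(1)*((-728 + (-20 - 17)²)*(3338 + 57)) = (2*1³)*((-728 + (-20 - 17)²)*(3338 + 57)) = (2*1)*((-728 + (-37)²)*3395) = 2*((-728 + 1369)*3395) = 2*(641*3395) = 2*2176195 = 4352390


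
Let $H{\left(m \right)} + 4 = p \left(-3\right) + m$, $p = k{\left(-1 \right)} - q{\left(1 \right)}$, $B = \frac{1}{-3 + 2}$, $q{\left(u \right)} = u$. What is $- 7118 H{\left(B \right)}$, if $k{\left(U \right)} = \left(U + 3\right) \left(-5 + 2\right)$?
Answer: $-113888$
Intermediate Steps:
$k{\left(U \right)} = -9 - 3 U$ ($k{\left(U \right)} = \left(3 + U\right) \left(-3\right) = -9 - 3 U$)
$B = -1$ ($B = \frac{1}{-1} = -1$)
$p = -7$ ($p = \left(-9 - -3\right) - 1 = \left(-9 + 3\right) - 1 = -6 - 1 = -7$)
$H{\left(m \right)} = 17 + m$ ($H{\left(m \right)} = -4 + \left(\left(-7\right) \left(-3\right) + m\right) = -4 + \left(21 + m\right) = 17 + m$)
$- 7118 H{\left(B \right)} = - 7118 \left(17 - 1\right) = \left(-7118\right) 16 = -113888$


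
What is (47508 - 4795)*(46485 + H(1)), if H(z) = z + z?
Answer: 1985599231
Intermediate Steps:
H(z) = 2*z
(47508 - 4795)*(46485 + H(1)) = (47508 - 4795)*(46485 + 2*1) = 42713*(46485 + 2) = 42713*46487 = 1985599231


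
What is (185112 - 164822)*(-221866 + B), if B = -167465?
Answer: -7899525990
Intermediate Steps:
(185112 - 164822)*(-221866 + B) = (185112 - 164822)*(-221866 - 167465) = 20290*(-389331) = -7899525990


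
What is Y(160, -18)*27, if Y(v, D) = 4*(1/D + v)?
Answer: 17274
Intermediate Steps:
Y(v, D) = 4*v + 4/D (Y(v, D) = 4*(v + 1/D) = 4*v + 4/D)
Y(160, -18)*27 = (4*160 + 4/(-18))*27 = (640 + 4*(-1/18))*27 = (640 - 2/9)*27 = (5758/9)*27 = 17274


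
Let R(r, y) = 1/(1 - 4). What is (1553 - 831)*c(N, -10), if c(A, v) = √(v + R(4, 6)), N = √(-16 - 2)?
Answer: 722*I*√93/3 ≈ 2320.9*I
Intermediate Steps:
R(r, y) = -⅓ (R(r, y) = 1/(-3) = -⅓)
N = 3*I*√2 (N = √(-18) = 3*I*√2 ≈ 4.2426*I)
c(A, v) = √(-⅓ + v) (c(A, v) = √(v - ⅓) = √(-⅓ + v))
(1553 - 831)*c(N, -10) = (1553 - 831)*(√(-3 + 9*(-10))/3) = 722*(√(-3 - 90)/3) = 722*(√(-93)/3) = 722*((I*√93)/3) = 722*(I*√93/3) = 722*I*√93/3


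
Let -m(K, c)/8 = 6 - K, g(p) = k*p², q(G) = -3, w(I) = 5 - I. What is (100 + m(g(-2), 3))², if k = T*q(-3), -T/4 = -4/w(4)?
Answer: 2202256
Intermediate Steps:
T = 16 (T = -(-16)/(5 - 1*4) = -(-16)/(5 - 4) = -(-16)/1 = -(-16) = -4*(-4) = 16)
k = -48 (k = 16*(-3) = -48)
g(p) = -48*p²
m(K, c) = -48 + 8*K (m(K, c) = -8*(6 - K) = -48 + 8*K)
(100 + m(g(-2), 3))² = (100 + (-48 + 8*(-48*(-2)²)))² = (100 + (-48 + 8*(-48*4)))² = (100 + (-48 + 8*(-192)))² = (100 + (-48 - 1536))² = (100 - 1584)² = (-1484)² = 2202256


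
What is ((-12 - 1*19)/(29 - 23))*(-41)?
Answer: 1271/6 ≈ 211.83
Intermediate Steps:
((-12 - 1*19)/(29 - 23))*(-41) = ((-12 - 19)/6)*(-41) = -31*1/6*(-41) = -31/6*(-41) = 1271/6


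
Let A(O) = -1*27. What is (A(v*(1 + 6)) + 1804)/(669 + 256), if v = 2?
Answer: 1777/925 ≈ 1.9211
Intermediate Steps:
A(O) = -27
(A(v*(1 + 6)) + 1804)/(669 + 256) = (-27 + 1804)/(669 + 256) = 1777/925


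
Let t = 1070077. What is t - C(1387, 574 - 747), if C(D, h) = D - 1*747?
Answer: 1069437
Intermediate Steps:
C(D, h) = -747 + D (C(D, h) = D - 747 = -747 + D)
t - C(1387, 574 - 747) = 1070077 - (-747 + 1387) = 1070077 - 1*640 = 1070077 - 640 = 1069437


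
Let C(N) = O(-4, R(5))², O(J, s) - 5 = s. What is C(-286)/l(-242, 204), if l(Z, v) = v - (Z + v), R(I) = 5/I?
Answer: 18/121 ≈ 0.14876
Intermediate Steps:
O(J, s) = 5 + s
l(Z, v) = -Z (l(Z, v) = v + (-Z - v) = -Z)
C(N) = 36 (C(N) = (5 + 5/5)² = (5 + 5*(⅕))² = (5 + 1)² = 6² = 36)
C(-286)/l(-242, 204) = 36/((-1*(-242))) = 36/242 = 36*(1/242) = 18/121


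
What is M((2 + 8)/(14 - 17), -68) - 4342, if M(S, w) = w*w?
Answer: 282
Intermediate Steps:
M(S, w) = w**2
M((2 + 8)/(14 - 17), -68) - 4342 = (-68)**2 - 4342 = 4624 - 4342 = 282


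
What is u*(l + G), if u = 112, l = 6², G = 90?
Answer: 14112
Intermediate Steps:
l = 36
u*(l + G) = 112*(36 + 90) = 112*126 = 14112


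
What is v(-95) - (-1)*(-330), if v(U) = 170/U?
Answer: -6304/19 ≈ -331.79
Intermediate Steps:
v(-95) - (-1)*(-330) = 170/(-95) - (-1)*(-330) = 170*(-1/95) - 1*330 = -34/19 - 330 = -6304/19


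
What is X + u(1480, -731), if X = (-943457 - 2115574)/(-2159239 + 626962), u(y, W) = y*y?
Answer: 1118767533277/510759 ≈ 2.1904e+6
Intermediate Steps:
u(y, W) = y²
X = 1019677/510759 (X = -3059031/(-1532277) = -3059031*(-1/1532277) = 1019677/510759 ≈ 1.9964)
X + u(1480, -731) = 1019677/510759 + 1480² = 1019677/510759 + 2190400 = 1118767533277/510759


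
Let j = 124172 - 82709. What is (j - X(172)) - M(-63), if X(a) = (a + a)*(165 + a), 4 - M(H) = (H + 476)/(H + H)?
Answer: -1340501/18 ≈ -74472.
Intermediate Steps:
j = 41463
M(H) = 4 - (476 + H)/(2*H) (M(H) = 4 - (H + 476)/(H + H) = 4 - (476 + H)/(2*H))
X(a) = 2*a*(165 + a) (X(a) = (2*a)*(165 + a) = 2*a*(165 + a))
(j - X(172)) - M(-63) = (41463 - 2*172*(165 + 172)) - (7/2 - 238/(-63)) = (41463 - 2*172*337) - (7/2 - 238*(-1/63)) = (41463 - 1*115928) - (7/2 + 34/9) = (41463 - 115928) - 1*131/18 = -74465 - 131/18 = -1340501/18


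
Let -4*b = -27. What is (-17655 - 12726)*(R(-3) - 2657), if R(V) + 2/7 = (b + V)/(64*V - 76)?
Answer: 605808593637/7504 ≈ 8.0731e+7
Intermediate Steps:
b = 27/4 (b = -¼*(-27) = 27/4 ≈ 6.7500)
R(V) = -2/7 + (27/4 + V)/(-76 + 64*V) (R(V) = -2/7 + (27/4 + V)/(64*V - 76) = -2/7 + (27/4 + V)/(-76 + 64*V))
(-17655 - 12726)*(R(-3) - 2657) = (-17655 - 12726)*((797 - 484*(-3))/(112*(-19 + 16*(-3))) - 2657) = -30381*((797 + 1452)/(112*(-19 - 48)) - 2657) = -30381*((1/112)*2249/(-67) - 2657) = -30381*((1/112)*(-1/67)*2249 - 2657) = -30381*(-2249/7504 - 2657) = -30381*(-19940377/7504) = 605808593637/7504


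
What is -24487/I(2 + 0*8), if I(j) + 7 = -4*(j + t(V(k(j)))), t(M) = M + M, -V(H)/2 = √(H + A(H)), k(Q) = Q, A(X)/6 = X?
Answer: -367305/3359 - 391792*√14/3359 ≈ -545.77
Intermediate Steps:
A(X) = 6*X
V(H) = -2*√7*√H (V(H) = -2*√(H + 6*H) = -2*√7*√H)
t(M) = 2*M
I(j) = -7 - 4*j + 16*√7*√j (I(j) = -7 - 4*(j + 2*(-2*√7*√j)) = -7 - 4*(j - 4*√7*√j) = -7 + (-4*j + 16*√7*√j) = -7 - 4*j + 16*√7*√j)
-24487/I(2 + 0*8) = -24487/(-7 - 4*(2 + 0*8) + 16*√7*√(2 + 0*8)) = -24487/(-7 - 4*(2 + 0) + 16*√7*√(2 + 0)) = -24487/(-7 - 4*2 + 16*√7*√2) = -24487/(-7 - 8 + 16*√14) = -24487/(-15 + 16*√14)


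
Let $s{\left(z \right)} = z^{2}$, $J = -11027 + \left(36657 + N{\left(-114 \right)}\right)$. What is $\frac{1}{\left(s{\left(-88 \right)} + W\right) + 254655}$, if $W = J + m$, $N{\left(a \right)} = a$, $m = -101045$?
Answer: $\frac{1}{186870} \approx 5.3513 \cdot 10^{-6}$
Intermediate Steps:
$J = 25516$ ($J = -11027 + \left(36657 - 114\right) = -11027 + 36543 = 25516$)
$W = -75529$ ($W = 25516 - 101045 = -75529$)
$\frac{1}{\left(s{\left(-88 \right)} + W\right) + 254655} = \frac{1}{\left(\left(-88\right)^{2} - 75529\right) + 254655} = \frac{1}{\left(7744 - 75529\right) + 254655} = \frac{1}{-67785 + 254655} = \frac{1}{186870}$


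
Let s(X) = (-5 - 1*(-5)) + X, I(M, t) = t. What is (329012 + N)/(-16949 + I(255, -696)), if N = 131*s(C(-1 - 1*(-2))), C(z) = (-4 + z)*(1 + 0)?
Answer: -328619/17645 ≈ -18.624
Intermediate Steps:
C(z) = -4 + z (C(z) = (-4 + z)*1 = -4 + z)
s(X) = X (s(X) = (-5 + 5) + X = 0 + X = X)
N = -393 (N = 131*(-4 + (-1 - 1*(-2))) = 131*(-4 + (-1 + 2)) = 131*(-4 + 1) = 131*(-3) = -393)
(329012 + N)/(-16949 + I(255, -696)) = (329012 - 393)/(-16949 - 696) = 328619/(-17645) = 328619*(-1/17645) = -328619/17645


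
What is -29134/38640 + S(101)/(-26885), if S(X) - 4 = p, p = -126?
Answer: -11122193/14840520 ≈ -0.74945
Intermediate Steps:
S(X) = -122 (S(X) = 4 - 126 = -122)
-29134/38640 + S(101)/(-26885) = -29134/38640 - 122/(-26885) = -29134*1/38640 - 122*(-1/26885) = -2081/2760 + 122/26885 = -11122193/14840520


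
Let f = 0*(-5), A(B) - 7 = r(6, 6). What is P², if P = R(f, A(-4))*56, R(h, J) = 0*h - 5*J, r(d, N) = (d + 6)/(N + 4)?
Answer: 5271616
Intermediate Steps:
r(d, N) = (6 + d)/(4 + N)
A(B) = 41/5 (A(B) = 7 + (6 + 6)/(4 + 6) = 7 + 12/10 = 7 + (⅒)*12 = 7 + 6/5 = 41/5)
f = 0
R(h, J) = -5*J (R(h, J) = 0 - 5*J = -5*J)
P = -2296 (P = -5*41/5*56 = -41*56 = -2296)
P² = (-2296)² = 5271616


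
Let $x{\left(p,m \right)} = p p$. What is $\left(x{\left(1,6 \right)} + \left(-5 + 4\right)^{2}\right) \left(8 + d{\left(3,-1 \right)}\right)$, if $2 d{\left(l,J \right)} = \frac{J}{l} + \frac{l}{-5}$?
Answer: $\frac{226}{15} \approx 15.067$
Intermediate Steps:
$d{\left(l,J \right)} = - \frac{l}{10} + \frac{J}{2 l}$ ($d{\left(l,J \right)} = \frac{\frac{J}{l} + \frac{l}{-5}}{2} = \frac{\frac{J}{l} + l \left(- \frac{1}{5}\right)}{2} = \frac{\frac{J}{l} - \frac{l}{5}}{2} = \frac{- \frac{l}{5} + \frac{J}{l}}{2} = - \frac{l}{10} + \frac{J}{2 l}$)
$x{\left(p,m \right)} = p^{2}$
$\left(x{\left(1,6 \right)} + \left(-5 + 4\right)^{2}\right) \left(8 + d{\left(3,-1 \right)}\right) = \left(1^{2} + \left(-5 + 4\right)^{2}\right) \left(8 + \left(\left(- \frac{1}{10}\right) 3 + \frac{1}{2} \left(-1\right) \frac{1}{3}\right)\right) = \left(1 + \left(-1\right)^{2}\right) \left(8 - \left(\frac{3}{10} + \frac{1}{2} \cdot \frac{1}{3}\right)\right) = \left(1 + 1\right) \left(8 - \frac{7}{15}\right) = 2 \left(8 - \frac{7}{15}\right) = 2 \cdot \frac{113}{15} = \frac{226}{15}$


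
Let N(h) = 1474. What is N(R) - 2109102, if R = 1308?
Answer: -2107628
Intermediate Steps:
N(R) - 2109102 = 1474 - 2109102 = -2107628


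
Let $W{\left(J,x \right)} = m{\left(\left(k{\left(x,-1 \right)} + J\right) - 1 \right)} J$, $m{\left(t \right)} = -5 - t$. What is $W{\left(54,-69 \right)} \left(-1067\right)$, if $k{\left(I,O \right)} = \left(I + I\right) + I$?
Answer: $-8585082$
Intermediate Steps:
$k{\left(I,O \right)} = 3 I$ ($k{\left(I,O \right)} = 2 I + I = 3 I$)
$W{\left(J,x \right)} = J \left(-4 - J - 3 x\right)$ ($W{\left(J,x \right)} = \left(-5 - \left(\left(3 x + J\right) - 1\right)\right) J = \left(-5 - \left(\left(J + 3 x\right) - 1\right)\right) J = \left(-5 - \left(-1 + J + 3 x\right)\right) J = \left(-4 - J - 3 x\right) J = J \left(-4 - J - 3 x\right)$)
$W{\left(54,-69 \right)} \left(-1067\right) = \left(-1\right) 54 \left(4 + 54 + 3 \left(-69\right)\right) \left(-1067\right) = \left(-1\right) 54 \left(4 + 54 - 207\right) \left(-1067\right) = \left(-1\right) 54 \left(-149\right) \left(-1067\right) = 8046 \left(-1067\right) = -8585082$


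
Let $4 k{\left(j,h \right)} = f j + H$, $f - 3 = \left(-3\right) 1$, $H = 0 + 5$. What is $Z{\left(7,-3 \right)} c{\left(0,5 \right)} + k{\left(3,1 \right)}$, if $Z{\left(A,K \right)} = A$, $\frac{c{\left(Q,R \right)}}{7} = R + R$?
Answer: $\frac{1965}{4} \approx 491.25$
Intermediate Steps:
$c{\left(Q,R \right)} = 14 R$ ($c{\left(Q,R \right)} = 7 \left(R + R\right) = 7 \cdot 2 R = 14 R$)
$H = 5$
$f = 0$ ($f = 3 - 3 = 0$)
$k{\left(j,h \right)} = \frac{5}{4}$ ($k{\left(j,h \right)} = \frac{0 j + 5}{4} = \frac{0 + 5}{4} = \frac{1}{4} \cdot 5 = \frac{5}{4}$)
$Z{\left(7,-3 \right)} c{\left(0,5 \right)} + k{\left(3,1 \right)} = 7 \cdot 14 \cdot 5 + \frac{5}{4} = 7 \cdot 70 + \frac{5}{4} = 490 + \frac{5}{4} = \frac{1965}{4}$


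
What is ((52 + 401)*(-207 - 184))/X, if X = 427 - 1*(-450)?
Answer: -177123/877 ≈ -201.96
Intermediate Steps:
X = 877 (X = 427 + 450 = 877)
((52 + 401)*(-207 - 184))/X = ((52 + 401)*(-207 - 184))/877 = (453*(-391))*(1/877) = -177123*1/877 = -177123/877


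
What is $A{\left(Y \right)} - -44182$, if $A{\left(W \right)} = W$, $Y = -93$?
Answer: $44089$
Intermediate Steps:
$A{\left(Y \right)} - -44182 = -93 - -44182 = -93 + 44182 = 44089$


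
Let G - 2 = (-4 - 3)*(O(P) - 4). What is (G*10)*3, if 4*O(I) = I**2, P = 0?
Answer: 900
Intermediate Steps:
O(I) = I**2/4
G = 30 (G = 2 + (-4 - 3)*((1/4)*0**2 - 4) = 2 - 7*((1/4)*0 - 4) = 2 - 7*(0 - 4) = 2 - 7*(-4) = 2 + 28 = 30)
(G*10)*3 = (30*10)*3 = 300*3 = 900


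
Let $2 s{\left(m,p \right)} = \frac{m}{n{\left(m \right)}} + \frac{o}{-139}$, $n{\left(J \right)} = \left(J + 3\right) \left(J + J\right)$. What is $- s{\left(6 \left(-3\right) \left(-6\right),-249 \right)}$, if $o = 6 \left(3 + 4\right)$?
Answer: $\frac{9185}{61716} \approx 0.14883$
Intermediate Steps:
$o = 42$ ($o = 6 \cdot 7 = 42$)
$n{\left(J \right)} = 2 J \left(3 + J\right)$ ($n{\left(J \right)} = \left(3 + J\right) 2 J = 2 J \left(3 + J\right)$)
$s{\left(m,p \right)} = - \frac{21}{139} + \frac{1}{4 \left(3 + m\right)}$ ($s{\left(m,p \right)} = \frac{\frac{m}{2 m \left(3 + m\right)} + \frac{42}{-139}}{2} = \frac{m \frac{1}{2 m \left(3 + m\right)} + 42 \left(- \frac{1}{139}\right)}{2} = \frac{\frac{1}{2 \left(3 + m\right)} - \frac{42}{139}}{2} = \frac{- \frac{42}{139} + \frac{1}{2 \left(3 + m\right)}}{2} = - \frac{21}{139} + \frac{1}{4 \left(3 + m\right)}$)
$- s{\left(6 \left(-3\right) \left(-6\right),-249 \right)} = - \frac{-113 - 84 \cdot 6 \left(-3\right) \left(-6\right)}{556 \left(3 + 6 \left(-3\right) \left(-6\right)\right)} = - \frac{-113 - 84 \left(\left(-18\right) \left(-6\right)\right)}{556 \left(3 - -108\right)} = - \frac{-113 - 9072}{556 \left(3 + 108\right)} = - \frac{-113 - 9072}{556 \cdot 111} = - \frac{-9185}{556 \cdot 111} = \left(-1\right) \left(- \frac{9185}{61716}\right) = \frac{9185}{61716}$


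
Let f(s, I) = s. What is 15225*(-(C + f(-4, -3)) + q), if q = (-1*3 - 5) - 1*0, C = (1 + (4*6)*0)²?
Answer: -76125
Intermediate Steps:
C = 1 (C = (1 + 24*0)² = (1 + 0)² = 1² = 1)
q = -8 (q = (-3 - 5) + 0 = -8 + 0 = -8)
15225*(-(C + f(-4, -3)) + q) = 15225*(-(1 - 4) - 8) = 15225*(-1*(-3) - 8) = 15225*(3 - 8) = 15225*(-5) = -76125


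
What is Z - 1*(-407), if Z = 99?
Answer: 506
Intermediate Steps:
Z - 1*(-407) = 99 - 1*(-407) = 99 + 407 = 506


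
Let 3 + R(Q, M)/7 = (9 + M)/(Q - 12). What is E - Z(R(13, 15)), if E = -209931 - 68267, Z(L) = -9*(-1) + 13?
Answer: -278220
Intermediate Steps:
R(Q, M) = -21 + 7*(9 + M)/(-12 + Q) (R(Q, M) = -21 + 7*((9 + M)/(Q - 12)) = -21 + 7*((9 + M)/(-12 + Q)) = -21 + 7*(9 + M)/(-12 + Q))
Z(L) = 22 (Z(L) = 9 + 13 = 22)
E = -278198
E - Z(R(13, 15)) = -278198 - 1*22 = -278198 - 22 = -278220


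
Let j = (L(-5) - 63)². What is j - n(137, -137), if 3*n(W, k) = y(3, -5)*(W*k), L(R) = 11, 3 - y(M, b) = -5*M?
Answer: 115318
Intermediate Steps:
y(M, b) = 3 + 5*M (y(M, b) = 3 - (-5)*M = 3 + 5*M)
n(W, k) = 6*W*k (n(W, k) = ((3 + 5*3)*(W*k))/3 = ((3 + 15)*(W*k))/3 = (18*(W*k))/3 = (18*W*k)/3 = 6*W*k)
j = 2704 (j = (11 - 63)² = (-52)² = 2704)
j - n(137, -137) = 2704 - 6*137*(-137) = 2704 - 1*(-112614) = 2704 + 112614 = 115318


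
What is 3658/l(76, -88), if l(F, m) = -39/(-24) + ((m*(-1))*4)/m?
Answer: -29264/19 ≈ -1540.2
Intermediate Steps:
l(F, m) = -19/8 (l(F, m) = -39*(-1/24) + (-m*4)/m = 13/8 + (-4*m)/m = 13/8 - 4 = -19/8)
3658/l(76, -88) = 3658/(-19/8) = 3658*(-8/19) = -29264/19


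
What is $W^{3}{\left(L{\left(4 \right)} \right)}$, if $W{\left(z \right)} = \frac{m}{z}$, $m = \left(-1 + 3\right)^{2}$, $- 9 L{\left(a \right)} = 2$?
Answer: $-5832$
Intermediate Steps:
$L{\left(a \right)} = - \frac{2}{9}$ ($L{\left(a \right)} = \left(- \frac{1}{9}\right) 2 = - \frac{2}{9}$)
$m = 4$ ($m = 2^{2} = 4$)
$W{\left(z \right)} = \frac{4}{z}$
$W^{3}{\left(L{\left(4 \right)} \right)} = \left(\frac{4}{- \frac{2}{9}}\right)^{3} = \left(4 \left(- \frac{9}{2}\right)\right)^{3} = \left(-18\right)^{3} = -5832$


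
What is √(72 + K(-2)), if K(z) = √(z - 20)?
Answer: √(72 + I*√22) ≈ 8.4898 + 0.27624*I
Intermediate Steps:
K(z) = √(-20 + z)
√(72 + K(-2)) = √(72 + √(-20 - 2)) = √(72 + √(-22)) = √(72 + I*√22)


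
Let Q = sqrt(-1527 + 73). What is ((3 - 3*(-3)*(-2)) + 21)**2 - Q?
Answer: 36 - I*sqrt(1454) ≈ 36.0 - 38.131*I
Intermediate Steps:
Q = I*sqrt(1454) (Q = sqrt(-1454) = I*sqrt(1454) ≈ 38.131*I)
((3 - 3*(-3)*(-2)) + 21)**2 - Q = ((3 - 3*(-3)*(-2)) + 21)**2 - I*sqrt(1454) = ((3 + 9*(-2)) + 21)**2 - I*sqrt(1454) = ((3 - 18) + 21)**2 - I*sqrt(1454) = (-15 + 21)**2 - I*sqrt(1454) = 6**2 - I*sqrt(1454) = 36 - I*sqrt(1454)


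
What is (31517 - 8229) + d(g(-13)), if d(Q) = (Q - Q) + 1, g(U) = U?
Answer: 23289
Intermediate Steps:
d(Q) = 1 (d(Q) = 0 + 1 = 1)
(31517 - 8229) + d(g(-13)) = (31517 - 8229) + 1 = 23288 + 1 = 23289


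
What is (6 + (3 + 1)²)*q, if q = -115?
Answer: -2530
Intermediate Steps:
(6 + (3 + 1)²)*q = (6 + (3 + 1)²)*(-115) = (6 + 4²)*(-115) = (6 + 16)*(-115) = 22*(-115) = -2530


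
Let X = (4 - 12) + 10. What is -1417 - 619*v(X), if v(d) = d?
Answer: -2655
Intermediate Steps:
X = 2 (X = -8 + 10 = 2)
-1417 - 619*v(X) = -1417 - 619*2 = -1417 - 1238 = -2655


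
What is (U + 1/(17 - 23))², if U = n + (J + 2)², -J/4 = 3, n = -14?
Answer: 265225/36 ≈ 7367.4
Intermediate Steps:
J = -12 (J = -4*3 = -12)
U = 86 (U = -14 + (-12 + 2)² = -14 + (-10)² = -14 + 100 = 86)
(U + 1/(17 - 23))² = (86 + 1/(17 - 23))² = (86 + 1/(-6))² = (86 - ⅙)² = (515/6)² = 265225/36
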